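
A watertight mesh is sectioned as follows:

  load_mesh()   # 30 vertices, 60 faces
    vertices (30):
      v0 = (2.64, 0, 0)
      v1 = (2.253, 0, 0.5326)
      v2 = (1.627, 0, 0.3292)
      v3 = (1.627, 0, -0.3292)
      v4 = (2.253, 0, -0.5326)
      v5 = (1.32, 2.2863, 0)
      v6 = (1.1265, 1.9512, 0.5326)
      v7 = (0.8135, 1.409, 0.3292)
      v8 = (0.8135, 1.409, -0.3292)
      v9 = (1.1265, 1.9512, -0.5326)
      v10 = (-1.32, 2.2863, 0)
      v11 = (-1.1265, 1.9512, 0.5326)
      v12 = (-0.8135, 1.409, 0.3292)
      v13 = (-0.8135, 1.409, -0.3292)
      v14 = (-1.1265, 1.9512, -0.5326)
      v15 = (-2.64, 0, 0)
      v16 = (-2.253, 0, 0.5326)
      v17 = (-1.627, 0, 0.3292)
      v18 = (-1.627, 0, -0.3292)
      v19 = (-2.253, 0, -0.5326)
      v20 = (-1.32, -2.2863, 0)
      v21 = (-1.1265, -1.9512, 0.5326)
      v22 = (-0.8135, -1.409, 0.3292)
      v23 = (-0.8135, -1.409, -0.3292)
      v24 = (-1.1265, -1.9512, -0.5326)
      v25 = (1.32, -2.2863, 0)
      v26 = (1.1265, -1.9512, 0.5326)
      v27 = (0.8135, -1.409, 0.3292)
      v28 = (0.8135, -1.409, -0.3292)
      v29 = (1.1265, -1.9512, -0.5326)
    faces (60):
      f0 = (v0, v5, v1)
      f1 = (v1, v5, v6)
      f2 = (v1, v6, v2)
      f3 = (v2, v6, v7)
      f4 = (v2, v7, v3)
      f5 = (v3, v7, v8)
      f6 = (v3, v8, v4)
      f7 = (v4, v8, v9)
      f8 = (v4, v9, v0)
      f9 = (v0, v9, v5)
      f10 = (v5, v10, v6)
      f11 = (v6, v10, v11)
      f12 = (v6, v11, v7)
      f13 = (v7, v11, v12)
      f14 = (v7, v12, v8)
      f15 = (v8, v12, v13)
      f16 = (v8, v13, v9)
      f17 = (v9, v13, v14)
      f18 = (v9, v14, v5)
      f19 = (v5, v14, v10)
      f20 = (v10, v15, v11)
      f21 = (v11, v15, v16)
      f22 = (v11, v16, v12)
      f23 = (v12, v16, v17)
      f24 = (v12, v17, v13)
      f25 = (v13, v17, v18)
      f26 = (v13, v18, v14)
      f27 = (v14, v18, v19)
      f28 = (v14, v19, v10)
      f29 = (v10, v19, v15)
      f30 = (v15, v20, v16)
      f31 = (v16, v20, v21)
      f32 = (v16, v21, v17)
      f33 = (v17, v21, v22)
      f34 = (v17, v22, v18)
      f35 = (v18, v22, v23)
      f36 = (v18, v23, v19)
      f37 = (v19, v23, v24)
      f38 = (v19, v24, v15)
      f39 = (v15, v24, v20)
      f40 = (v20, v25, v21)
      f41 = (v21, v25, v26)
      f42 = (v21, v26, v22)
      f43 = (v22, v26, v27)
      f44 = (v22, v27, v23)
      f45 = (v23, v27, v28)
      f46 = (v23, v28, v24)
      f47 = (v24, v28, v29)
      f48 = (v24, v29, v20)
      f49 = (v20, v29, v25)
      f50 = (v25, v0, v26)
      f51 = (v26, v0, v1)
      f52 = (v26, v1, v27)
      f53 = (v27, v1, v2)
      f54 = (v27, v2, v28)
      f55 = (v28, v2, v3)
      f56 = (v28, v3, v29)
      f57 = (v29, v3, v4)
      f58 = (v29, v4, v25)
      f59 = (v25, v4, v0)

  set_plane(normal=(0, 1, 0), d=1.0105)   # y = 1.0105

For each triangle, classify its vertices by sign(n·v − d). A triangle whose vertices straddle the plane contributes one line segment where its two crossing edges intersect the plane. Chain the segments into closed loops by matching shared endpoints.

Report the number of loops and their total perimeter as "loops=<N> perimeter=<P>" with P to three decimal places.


Straddling triangles (20 of 60):
  (v0,v5,v1) [-+-] → (2.05659, 1.0105, 0)–(1.84063, 1.0105, 0.297201)  len=0.3674
  (v1,v5,v6) [-++] → (1.84063, 1.0105, 0.297201)–(1.6696, 1.0105, 0.5326)  len=0.2910
  (v1,v6,v2) [-+-] → (1.6696, 1.0105, 0.5326)–(1.3678, 1.0105, 0.434538)  len=0.3173
  (v2,v6,v7) [-++] → (1.3678, 1.0105, 0.434538)–(1.04358, 1.0105, 0.3292)  len=0.3409
  (v2,v7,v3) [-+-] → (1.04358, 1.0105, 0.3292)–(1.04358, 1.0105, 0.142988)  len=0.1862
  (v3,v7,v8) [-++] → (1.04358, 1.0105, 0.142988)–(1.04358, 1.0105, -0.3292)  len=0.4722
  (v3,v8,v4) [-+-] → (1.04358, 1.0105, -0.3292)–(1.22063, 1.0105, -0.386727)  len=0.1862
  (v4,v8,v9) [-++] → (1.22063, 1.0105, -0.386727)–(1.6696, 1.0105, -0.5326)  len=0.4721
  (v4,v9,v0) [-+-] → (1.6696, 1.0105, -0.5326)–(1.85618, 1.0105, -0.275826)  len=0.3174
  (v0,v9,v5) [-++] → (1.85618, 1.0105, -0.275826)–(2.05659, 1.0105, 0)  len=0.3409
  (v10,v15,v11) [+-+] → (-2.05659, 1.0105, 0)–(-1.85618, 1.0105, 0.275826)  len=0.3409
  (v11,v15,v16) [+--] → (-1.85618, 1.0105, 0.275826)–(-1.6696, 1.0105, 0.5326)  len=0.3174
  (v11,v16,v12) [+-+] → (-1.6696, 1.0105, 0.5326)–(-1.22063, 1.0105, 0.386727)  len=0.4721
  (v12,v16,v17) [+--] → (-1.22063, 1.0105, 0.386727)–(-1.04358, 1.0105, 0.3292)  len=0.1862
  (v12,v17,v13) [+-+] → (-1.04358, 1.0105, 0.3292)–(-1.04358, 1.0105, -0.142988)  len=0.4722
  (v13,v17,v18) [+--] → (-1.04358, 1.0105, -0.142988)–(-1.04358, 1.0105, -0.3292)  len=0.1862
  (v13,v18,v14) [+-+] → (-1.04358, 1.0105, -0.3292)–(-1.3678, 1.0105, -0.434538)  len=0.3409
  (v14,v18,v19) [+--] → (-1.3678, 1.0105, -0.434538)–(-1.6696, 1.0105, -0.5326)  len=0.3173
  (v14,v19,v10) [+-+] → (-1.6696, 1.0105, -0.5326)–(-1.84063, 1.0105, -0.297201)  len=0.2910
  (v10,v19,v15) [+--] → (-1.84063, 1.0105, -0.297201)–(-2.05659, 1.0105, 0)  len=0.3674

Chained into 2 loop(s):
  loop 1: 10 segments, perimeter = 3.2916
  loop 2: 10 segments, perimeter = 3.2916
Total perimeter = 6.583

loops=2 perimeter=6.583


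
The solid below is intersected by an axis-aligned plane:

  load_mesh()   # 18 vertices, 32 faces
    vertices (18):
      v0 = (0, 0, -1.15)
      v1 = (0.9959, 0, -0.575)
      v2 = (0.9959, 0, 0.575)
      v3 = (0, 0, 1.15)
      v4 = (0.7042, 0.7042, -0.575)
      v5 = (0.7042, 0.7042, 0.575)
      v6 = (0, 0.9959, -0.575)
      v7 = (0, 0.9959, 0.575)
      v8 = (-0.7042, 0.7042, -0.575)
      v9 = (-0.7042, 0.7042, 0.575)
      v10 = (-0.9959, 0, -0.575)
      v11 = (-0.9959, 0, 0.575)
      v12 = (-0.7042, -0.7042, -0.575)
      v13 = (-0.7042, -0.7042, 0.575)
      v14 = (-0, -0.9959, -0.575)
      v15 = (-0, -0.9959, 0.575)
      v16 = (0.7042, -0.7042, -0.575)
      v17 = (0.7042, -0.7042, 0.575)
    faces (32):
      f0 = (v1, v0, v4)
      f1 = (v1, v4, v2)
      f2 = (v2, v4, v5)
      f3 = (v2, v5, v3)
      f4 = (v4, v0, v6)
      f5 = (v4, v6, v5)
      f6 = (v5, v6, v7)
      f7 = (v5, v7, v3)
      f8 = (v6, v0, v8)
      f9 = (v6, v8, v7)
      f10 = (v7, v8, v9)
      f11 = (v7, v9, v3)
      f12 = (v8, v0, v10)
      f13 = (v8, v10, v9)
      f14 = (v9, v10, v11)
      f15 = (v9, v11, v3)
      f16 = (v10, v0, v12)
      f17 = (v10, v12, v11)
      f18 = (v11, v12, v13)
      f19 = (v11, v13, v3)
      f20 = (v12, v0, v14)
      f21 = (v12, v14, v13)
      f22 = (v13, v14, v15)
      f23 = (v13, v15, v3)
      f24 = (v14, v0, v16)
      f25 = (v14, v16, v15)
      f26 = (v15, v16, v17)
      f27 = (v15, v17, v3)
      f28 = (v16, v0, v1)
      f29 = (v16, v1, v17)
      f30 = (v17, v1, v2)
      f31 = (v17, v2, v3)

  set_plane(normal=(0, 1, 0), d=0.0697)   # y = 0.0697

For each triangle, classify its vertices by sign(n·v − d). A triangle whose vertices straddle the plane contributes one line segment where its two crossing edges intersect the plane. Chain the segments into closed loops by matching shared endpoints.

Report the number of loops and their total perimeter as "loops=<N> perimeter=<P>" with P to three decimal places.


loops=1 perimeter=6.731

Straddling triangles (12 of 32):
  (v1,v0,v4) [--+] → (0.0697, 0.0697, -1.09309)–(0.967028, 0.0697, -0.575)  len=1.0362
  (v1,v4,v2) [-+-] → (0.967028, 0.0697, -0.575)–(0.967028, 0.0697, 0.461176)  len=1.0362
  (v2,v4,v5) [-++] → (0.967028, 0.0697, 0.461176)–(0.967028, 0.0697, 0.575)  len=0.1138
  (v2,v5,v3) [-+-] → (0.967028, 0.0697, 0.575)–(0.0697, 0.0697, 1.09309)  len=1.0362
  (v4,v0,v6) [+-+] → (0.0697, 0.0697, -1.09309)–(0, 0.0697, -1.10976)  len=0.0717
  (v5,v7,v3) [++-] → (0, 0.0697, 1.10976)–(0.0697, 0.0697, 1.09309)  len=0.0717
  (v6,v0,v8) [+-+] → (0, 0.0697, -1.10976)–(-0.0697, 0.0697, -1.09309)  len=0.0717
  (v7,v9,v3) [++-] → (-0.0697, 0.0697, 1.09309)–(0, 0.0697, 1.10976)  len=0.0717
  (v8,v0,v10) [+--] → (-0.0697, 0.0697, -1.09309)–(-0.967028, 0.0697, -0.575)  len=1.0362
  (v8,v10,v9) [+-+] → (-0.967028, 0.0697, -0.575)–(-0.967028, 0.0697, -0.461176)  len=0.1138
  (v9,v10,v11) [+--] → (-0.967028, 0.0697, -0.461176)–(-0.967028, 0.0697, 0.575)  len=1.0362
  (v9,v11,v3) [+--] → (-0.967028, 0.0697, 0.575)–(-0.0697, 0.0697, 1.09309)  len=1.0362

Chained into 1 loop(s):
  loop 1: 12 segments, perimeter = 6.7313
Total perimeter = 6.731


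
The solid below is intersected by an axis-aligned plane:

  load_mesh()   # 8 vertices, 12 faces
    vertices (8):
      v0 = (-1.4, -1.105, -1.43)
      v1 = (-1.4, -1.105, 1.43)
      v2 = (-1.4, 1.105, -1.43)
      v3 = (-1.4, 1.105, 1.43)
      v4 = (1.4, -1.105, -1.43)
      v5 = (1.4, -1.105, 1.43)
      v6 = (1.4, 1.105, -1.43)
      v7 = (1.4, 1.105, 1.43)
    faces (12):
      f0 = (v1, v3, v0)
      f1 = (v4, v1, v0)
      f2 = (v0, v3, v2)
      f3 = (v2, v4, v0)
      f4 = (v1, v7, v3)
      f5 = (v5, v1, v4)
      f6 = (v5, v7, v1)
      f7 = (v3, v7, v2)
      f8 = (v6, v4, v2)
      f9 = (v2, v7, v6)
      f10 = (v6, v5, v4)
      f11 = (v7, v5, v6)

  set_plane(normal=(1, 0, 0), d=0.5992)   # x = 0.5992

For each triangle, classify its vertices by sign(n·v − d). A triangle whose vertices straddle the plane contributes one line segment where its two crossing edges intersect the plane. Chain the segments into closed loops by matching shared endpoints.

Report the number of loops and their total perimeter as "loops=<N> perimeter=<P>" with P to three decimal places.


loops=1 perimeter=10.140

Straddling triangles (8 of 12):
  (v4,v1,v0) [+--] → (0.5992, -1.105, -0.61204)–(0.5992, -1.105, -1.43)  len=0.8180
  (v2,v4,v0) [-+-] → (0.5992, -0.47294, -1.43)–(0.5992, -1.105, -1.43)  len=0.6321
  (v1,v7,v3) [-+-] → (0.5992, 0.47294, 1.43)–(0.5992, 1.105, 1.43)  len=0.6321
  (v5,v1,v4) [+-+] → (0.5992, -1.105, 1.43)–(0.5992, -1.105, -0.61204)  len=2.0420
  (v5,v7,v1) [++-] → (0.5992, 0.47294, 1.43)–(0.5992, -1.105, 1.43)  len=1.5779
  (v3,v7,v2) [-+-] → (0.5992, 1.105, 1.43)–(0.5992, 1.105, 0.61204)  len=0.8180
  (v6,v4,v2) [++-] → (0.5992, -0.47294, -1.43)–(0.5992, 1.105, -1.43)  len=1.5779
  (v2,v7,v6) [-++] → (0.5992, 1.105, 0.61204)–(0.5992, 1.105, -1.43)  len=2.0420

Chained into 1 loop(s):
  loop 1: 8 segments, perimeter = 10.1400
Total perimeter = 10.140


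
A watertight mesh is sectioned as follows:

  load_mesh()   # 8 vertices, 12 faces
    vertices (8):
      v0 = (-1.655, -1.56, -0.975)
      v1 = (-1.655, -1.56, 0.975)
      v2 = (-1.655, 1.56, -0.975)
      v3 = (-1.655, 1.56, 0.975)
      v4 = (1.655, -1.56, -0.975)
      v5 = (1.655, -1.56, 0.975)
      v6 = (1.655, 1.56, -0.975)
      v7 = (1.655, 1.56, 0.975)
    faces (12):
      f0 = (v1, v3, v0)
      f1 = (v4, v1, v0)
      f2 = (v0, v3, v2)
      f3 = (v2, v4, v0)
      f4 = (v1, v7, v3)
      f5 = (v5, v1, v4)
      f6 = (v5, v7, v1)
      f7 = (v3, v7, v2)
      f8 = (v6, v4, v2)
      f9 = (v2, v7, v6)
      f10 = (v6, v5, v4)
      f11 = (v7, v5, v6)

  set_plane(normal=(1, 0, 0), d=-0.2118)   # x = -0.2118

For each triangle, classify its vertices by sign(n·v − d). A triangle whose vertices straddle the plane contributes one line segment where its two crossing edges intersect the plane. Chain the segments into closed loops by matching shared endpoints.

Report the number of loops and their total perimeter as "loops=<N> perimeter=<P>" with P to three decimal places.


loops=1 perimeter=10.140

Straddling triangles (8 of 12):
  (v4,v1,v0) [+--] → (-0.2118, -1.56, 0.124776)–(-0.2118, -1.56, -0.975)  len=1.0998
  (v2,v4,v0) [-+-] → (-0.2118, 0.199642, -0.975)–(-0.2118, -1.56, -0.975)  len=1.7596
  (v1,v7,v3) [-+-] → (-0.2118, -0.199642, 0.975)–(-0.2118, 1.56, 0.975)  len=1.7596
  (v5,v1,v4) [+-+] → (-0.2118, -1.56, 0.975)–(-0.2118, -1.56, 0.124776)  len=0.8502
  (v5,v7,v1) [++-] → (-0.2118, -0.199642, 0.975)–(-0.2118, -1.56, 0.975)  len=1.3604
  (v3,v7,v2) [-+-] → (-0.2118, 1.56, 0.975)–(-0.2118, 1.56, -0.124776)  len=1.0998
  (v6,v4,v2) [++-] → (-0.2118, 0.199642, -0.975)–(-0.2118, 1.56, -0.975)  len=1.3604
  (v2,v7,v6) [-++] → (-0.2118, 1.56, -0.124776)–(-0.2118, 1.56, -0.975)  len=0.8502

Chained into 1 loop(s):
  loop 1: 8 segments, perimeter = 10.1400
Total perimeter = 10.140


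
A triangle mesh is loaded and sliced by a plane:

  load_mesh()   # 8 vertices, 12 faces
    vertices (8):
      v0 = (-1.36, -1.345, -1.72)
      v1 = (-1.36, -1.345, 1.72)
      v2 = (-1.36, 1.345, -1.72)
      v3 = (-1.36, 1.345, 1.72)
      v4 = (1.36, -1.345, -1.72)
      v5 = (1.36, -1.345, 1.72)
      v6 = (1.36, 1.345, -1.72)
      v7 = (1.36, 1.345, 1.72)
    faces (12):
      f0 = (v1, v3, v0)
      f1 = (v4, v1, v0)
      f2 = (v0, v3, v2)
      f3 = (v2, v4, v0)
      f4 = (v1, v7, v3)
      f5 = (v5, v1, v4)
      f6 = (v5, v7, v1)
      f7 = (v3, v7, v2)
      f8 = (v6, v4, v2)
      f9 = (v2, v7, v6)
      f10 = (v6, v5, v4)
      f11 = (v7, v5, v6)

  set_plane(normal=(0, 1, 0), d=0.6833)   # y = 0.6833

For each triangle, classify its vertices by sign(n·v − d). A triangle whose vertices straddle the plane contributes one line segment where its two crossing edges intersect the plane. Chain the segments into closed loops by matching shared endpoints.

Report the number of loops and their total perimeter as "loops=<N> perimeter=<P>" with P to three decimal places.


Straddling triangles (8 of 12):
  (v1,v3,v0) [-+-] → (-1.36, 0.6833, 1.72)–(-1.36, 0.6833, 0.873811)  len=0.8462
  (v0,v3,v2) [-++] → (-1.36, 0.6833, 0.873811)–(-1.36, 0.6833, -1.72)  len=2.5938
  (v2,v4,v0) [+--] → (-0.69092, 0.6833, -1.72)–(-1.36, 0.6833, -1.72)  len=0.6691
  (v1,v7,v3) [-++] → (0.69092, 0.6833, 1.72)–(-1.36, 0.6833, 1.72)  len=2.0509
  (v5,v7,v1) [-+-] → (1.36, 0.6833, 1.72)–(0.69092, 0.6833, 1.72)  len=0.6691
  (v6,v4,v2) [+-+] → (1.36, 0.6833, -1.72)–(-0.69092, 0.6833, -1.72)  len=2.0509
  (v6,v5,v4) [+--] → (1.36, 0.6833, -0.873811)–(1.36, 0.6833, -1.72)  len=0.8462
  (v7,v5,v6) [+-+] → (1.36, 0.6833, 1.72)–(1.36, 0.6833, -0.873811)  len=2.5938

Chained into 1 loop(s):
  loop 1: 8 segments, perimeter = 12.3200
Total perimeter = 12.320

loops=1 perimeter=12.320


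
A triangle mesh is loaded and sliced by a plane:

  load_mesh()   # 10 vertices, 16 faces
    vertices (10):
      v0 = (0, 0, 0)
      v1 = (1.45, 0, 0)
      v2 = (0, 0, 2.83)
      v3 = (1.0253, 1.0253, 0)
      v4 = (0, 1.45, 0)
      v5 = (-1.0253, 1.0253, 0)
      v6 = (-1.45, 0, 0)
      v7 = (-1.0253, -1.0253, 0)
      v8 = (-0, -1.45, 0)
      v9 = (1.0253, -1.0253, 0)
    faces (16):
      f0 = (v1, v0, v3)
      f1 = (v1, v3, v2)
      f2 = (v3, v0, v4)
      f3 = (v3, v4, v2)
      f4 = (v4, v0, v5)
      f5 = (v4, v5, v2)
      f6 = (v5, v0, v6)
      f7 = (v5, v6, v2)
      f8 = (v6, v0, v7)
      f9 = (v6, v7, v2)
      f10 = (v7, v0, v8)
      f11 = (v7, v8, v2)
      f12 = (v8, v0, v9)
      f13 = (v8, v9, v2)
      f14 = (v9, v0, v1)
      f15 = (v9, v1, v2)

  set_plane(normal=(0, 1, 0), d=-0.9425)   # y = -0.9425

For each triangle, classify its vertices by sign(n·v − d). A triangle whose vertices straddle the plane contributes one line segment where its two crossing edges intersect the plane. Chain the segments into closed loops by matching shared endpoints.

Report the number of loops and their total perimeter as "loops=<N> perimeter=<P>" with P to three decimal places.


Straddling triangles (8 of 16):
  (v6,v0,v7) [++-] → (-0.9425, -0.9425, 0)–(-1.0596, -0.9425, 0)  len=0.1171
  (v6,v7,v2) [+-+] → (-1.0596, -0.9425, 0)–(-0.9425, -0.9425, 0.228542)  len=0.2568
  (v7,v0,v8) [-+-] → (-0.9425, -0.9425, 0)–(0, -0.9425, 0)  len=0.9425
  (v7,v8,v2) [--+] → (0, -0.9425, 0.9905)–(-0.9425, -0.9425, 0.228542)  len=1.2120
  (v8,v0,v9) [-+-] → (0, -0.9425, 0)–(0.9425, -0.9425, 0)  len=0.9425
  (v8,v9,v2) [--+] → (0.9425, -0.9425, 0.228542)–(0, -0.9425, 0.9905)  len=1.2120
  (v9,v0,v1) [-++] → (0.9425, -0.9425, 0)–(1.0596, -0.9425, 0)  len=0.1171
  (v9,v1,v2) [-++] → (1.0596, -0.9425, 0)–(0.9425, -0.9425, 0.228542)  len=0.2568

Chained into 1 loop(s):
  loop 1: 8 segments, perimeter = 5.0567
Total perimeter = 5.057

loops=1 perimeter=5.057


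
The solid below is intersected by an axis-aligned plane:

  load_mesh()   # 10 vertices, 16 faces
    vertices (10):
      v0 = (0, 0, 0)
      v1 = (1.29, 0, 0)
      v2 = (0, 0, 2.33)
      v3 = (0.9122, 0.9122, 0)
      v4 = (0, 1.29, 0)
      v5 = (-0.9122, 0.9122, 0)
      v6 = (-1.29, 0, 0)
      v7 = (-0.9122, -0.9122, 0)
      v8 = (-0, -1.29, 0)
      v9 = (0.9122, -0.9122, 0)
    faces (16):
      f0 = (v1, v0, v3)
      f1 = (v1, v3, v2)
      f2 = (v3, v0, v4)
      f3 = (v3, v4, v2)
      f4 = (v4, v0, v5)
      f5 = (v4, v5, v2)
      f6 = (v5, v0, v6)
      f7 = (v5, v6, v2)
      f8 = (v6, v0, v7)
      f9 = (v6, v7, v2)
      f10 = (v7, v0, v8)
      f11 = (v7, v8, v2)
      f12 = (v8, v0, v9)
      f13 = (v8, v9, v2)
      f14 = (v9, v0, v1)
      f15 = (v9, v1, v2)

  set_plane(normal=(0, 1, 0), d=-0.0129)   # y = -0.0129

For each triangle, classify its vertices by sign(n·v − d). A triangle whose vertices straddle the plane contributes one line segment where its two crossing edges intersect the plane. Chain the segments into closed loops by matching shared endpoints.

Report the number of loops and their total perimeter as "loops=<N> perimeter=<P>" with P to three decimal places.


Straddling triangles (8 of 16):
  (v6,v0,v7) [++-] → (-0.0129, -0.0129, 0)–(-1.28466, -0.0129, 0)  len=1.2718
  (v6,v7,v2) [+-+] → (-1.28466, -0.0129, 0)–(-0.0129, -0.0129, 2.29705)  len=2.6256
  (v7,v0,v8) [-+-] → (-0.0129, -0.0129, 0)–(0, -0.0129, 0)  len=0.0129
  (v7,v8,v2) [--+] → (0, -0.0129, 2.3067)–(-0.0129, -0.0129, 2.29705)  len=0.0161
  (v8,v0,v9) [-+-] → (0, -0.0129, 0)–(0.0129, -0.0129, 0)  len=0.0129
  (v8,v9,v2) [--+] → (0.0129, -0.0129, 2.29705)–(0, -0.0129, 2.3067)  len=0.0161
  (v9,v0,v1) [-++] → (0.0129, -0.0129, 0)–(1.28466, -0.0129, 0)  len=1.2718
  (v9,v1,v2) [-++] → (1.28466, -0.0129, 0)–(0.0129, -0.0129, 2.29705)  len=2.6256

Chained into 1 loop(s):
  loop 1: 8 segments, perimeter = 7.8527
Total perimeter = 7.853

loops=1 perimeter=7.853


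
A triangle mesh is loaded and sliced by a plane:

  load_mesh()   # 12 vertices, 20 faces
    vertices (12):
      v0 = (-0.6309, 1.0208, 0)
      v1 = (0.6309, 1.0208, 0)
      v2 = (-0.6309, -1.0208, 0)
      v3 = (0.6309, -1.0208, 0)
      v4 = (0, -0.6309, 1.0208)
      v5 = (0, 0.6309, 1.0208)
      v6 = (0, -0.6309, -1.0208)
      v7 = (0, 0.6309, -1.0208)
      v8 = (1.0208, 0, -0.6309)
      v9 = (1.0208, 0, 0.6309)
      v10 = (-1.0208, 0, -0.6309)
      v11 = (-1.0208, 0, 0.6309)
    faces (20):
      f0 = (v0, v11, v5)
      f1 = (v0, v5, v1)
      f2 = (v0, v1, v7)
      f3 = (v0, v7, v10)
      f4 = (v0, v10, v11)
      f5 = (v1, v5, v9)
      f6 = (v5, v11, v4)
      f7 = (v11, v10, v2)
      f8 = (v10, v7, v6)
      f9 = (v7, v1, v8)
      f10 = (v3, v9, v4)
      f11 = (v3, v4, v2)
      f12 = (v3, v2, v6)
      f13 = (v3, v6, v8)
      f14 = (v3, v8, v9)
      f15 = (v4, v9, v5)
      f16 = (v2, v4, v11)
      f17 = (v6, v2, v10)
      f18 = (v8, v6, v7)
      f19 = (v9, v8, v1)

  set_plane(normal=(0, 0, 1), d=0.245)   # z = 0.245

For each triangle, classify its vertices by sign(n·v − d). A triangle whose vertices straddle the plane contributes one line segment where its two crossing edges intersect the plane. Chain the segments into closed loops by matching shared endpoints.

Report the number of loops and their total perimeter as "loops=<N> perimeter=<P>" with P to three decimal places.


Straddling triangles (10 of 20):
  (v0,v11,v5) [-++] → (-0.782311, 0.624389, 0.245)–(-0.479479, 0.927221, 0.245)  len=0.4283
  (v0,v5,v1) [-+-] → (-0.479479, 0.927221, 0.245)–(0.479479, 0.927221, 0.245)  len=0.9590
  (v0,v10,v11) [--+] → (-1.0208, 0, 0.245)–(-0.782311, 0.624389, 0.245)  len=0.6684
  (v1,v5,v9) [-++] → (0.479479, 0.927221, 0.245)–(0.782311, 0.624389, 0.245)  len=0.4283
  (v11,v10,v2) [+--] → (-1.0208, 0, 0.245)–(-0.782311, -0.624389, 0.245)  len=0.6684
  (v3,v9,v4) [-++] → (0.782311, -0.624389, 0.245)–(0.479479, -0.927221, 0.245)  len=0.4283
  (v3,v4,v2) [-+-] → (0.479479, -0.927221, 0.245)–(-0.479479, -0.927221, 0.245)  len=0.9590
  (v3,v8,v9) [--+] → (1.0208, 0, 0.245)–(0.782311, -0.624389, 0.245)  len=0.6684
  (v2,v4,v11) [-++] → (-0.479479, -0.927221, 0.245)–(-0.782311, -0.624389, 0.245)  len=0.4283
  (v9,v8,v1) [+--] → (1.0208, 0, 0.245)–(0.782311, 0.624389, 0.245)  len=0.6684

Chained into 1 loop(s):
  loop 1: 10 segments, perimeter = 6.3045
Total perimeter = 6.305

loops=1 perimeter=6.305


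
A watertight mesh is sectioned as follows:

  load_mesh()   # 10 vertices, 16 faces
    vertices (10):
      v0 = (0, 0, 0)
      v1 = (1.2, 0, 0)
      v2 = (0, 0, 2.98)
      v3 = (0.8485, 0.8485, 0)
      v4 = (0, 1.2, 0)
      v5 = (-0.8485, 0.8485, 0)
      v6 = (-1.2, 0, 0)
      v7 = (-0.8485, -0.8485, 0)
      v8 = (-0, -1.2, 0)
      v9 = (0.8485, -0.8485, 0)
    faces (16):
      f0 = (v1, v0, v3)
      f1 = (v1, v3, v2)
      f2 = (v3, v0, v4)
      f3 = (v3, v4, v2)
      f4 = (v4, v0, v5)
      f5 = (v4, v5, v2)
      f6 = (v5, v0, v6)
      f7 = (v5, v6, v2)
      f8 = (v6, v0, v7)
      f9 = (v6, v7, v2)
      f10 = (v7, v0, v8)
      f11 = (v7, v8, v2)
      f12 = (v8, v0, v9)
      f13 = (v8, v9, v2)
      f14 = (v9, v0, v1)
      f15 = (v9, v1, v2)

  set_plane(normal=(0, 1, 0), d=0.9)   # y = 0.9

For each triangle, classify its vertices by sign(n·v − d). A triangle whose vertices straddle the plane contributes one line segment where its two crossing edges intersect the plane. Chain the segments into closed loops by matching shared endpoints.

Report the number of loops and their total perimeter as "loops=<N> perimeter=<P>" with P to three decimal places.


loops=1 perimeter=3.526

Straddling triangles (4 of 16):
  (v3,v0,v4) [--+] → (0, 0.9, 0)–(0.724182, 0.9, 0)  len=0.7242
  (v3,v4,v2) [-+-] → (0.724182, 0.9, 0)–(0, 0.9, 0.745)  len=1.0390
  (v4,v0,v5) [+--] → (0, 0.9, 0)–(-0.724182, 0.9, 0)  len=0.7242
  (v4,v5,v2) [+--] → (-0.724182, 0.9, 0)–(0, 0.9, 0.745)  len=1.0390

Chained into 1 loop(s):
  loop 1: 4 segments, perimeter = 3.5263
Total perimeter = 3.526


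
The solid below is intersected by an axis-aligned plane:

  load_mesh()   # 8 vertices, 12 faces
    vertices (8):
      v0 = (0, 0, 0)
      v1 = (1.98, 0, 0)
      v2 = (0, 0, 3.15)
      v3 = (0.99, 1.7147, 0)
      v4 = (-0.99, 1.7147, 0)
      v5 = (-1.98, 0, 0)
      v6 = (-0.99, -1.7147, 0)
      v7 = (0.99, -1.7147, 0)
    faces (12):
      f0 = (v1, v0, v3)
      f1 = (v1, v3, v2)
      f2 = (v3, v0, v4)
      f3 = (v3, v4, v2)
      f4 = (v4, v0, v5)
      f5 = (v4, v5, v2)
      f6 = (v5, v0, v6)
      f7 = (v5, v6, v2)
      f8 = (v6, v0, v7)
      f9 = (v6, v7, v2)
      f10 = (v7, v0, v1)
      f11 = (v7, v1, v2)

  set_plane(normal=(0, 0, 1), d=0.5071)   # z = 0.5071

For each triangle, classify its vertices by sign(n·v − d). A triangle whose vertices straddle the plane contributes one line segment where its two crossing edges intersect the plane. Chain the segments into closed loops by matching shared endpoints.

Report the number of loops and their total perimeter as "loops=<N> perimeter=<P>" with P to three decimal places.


loops=1 perimeter=9.967

Straddling triangles (6 of 12):
  (v1,v3,v2) [--+] → (0.830626, 1.43866, 0.5071)–(1.66125, 0, 0.5071)  len=1.6612
  (v3,v4,v2) [--+] → (-0.830626, 1.43866, 0.5071)–(0.830626, 1.43866, 0.5071)  len=1.6613
  (v4,v5,v2) [--+] → (-1.66125, 0, 0.5071)–(-0.830626, 1.43866, 0.5071)  len=1.6612
  (v5,v6,v2) [--+] → (-0.830626, -1.43866, 0.5071)–(-1.66125, 0, 0.5071)  len=1.6612
  (v6,v7,v2) [--+] → (0.830626, -1.43866, 0.5071)–(-0.830626, -1.43866, 0.5071)  len=1.6613
  (v7,v1,v2) [--+] → (1.66125, 0, 0.5071)–(0.830626, -1.43866, 0.5071)  len=1.6612

Chained into 1 loop(s):
  loop 1: 6 segments, perimeter = 9.9674
Total perimeter = 9.967


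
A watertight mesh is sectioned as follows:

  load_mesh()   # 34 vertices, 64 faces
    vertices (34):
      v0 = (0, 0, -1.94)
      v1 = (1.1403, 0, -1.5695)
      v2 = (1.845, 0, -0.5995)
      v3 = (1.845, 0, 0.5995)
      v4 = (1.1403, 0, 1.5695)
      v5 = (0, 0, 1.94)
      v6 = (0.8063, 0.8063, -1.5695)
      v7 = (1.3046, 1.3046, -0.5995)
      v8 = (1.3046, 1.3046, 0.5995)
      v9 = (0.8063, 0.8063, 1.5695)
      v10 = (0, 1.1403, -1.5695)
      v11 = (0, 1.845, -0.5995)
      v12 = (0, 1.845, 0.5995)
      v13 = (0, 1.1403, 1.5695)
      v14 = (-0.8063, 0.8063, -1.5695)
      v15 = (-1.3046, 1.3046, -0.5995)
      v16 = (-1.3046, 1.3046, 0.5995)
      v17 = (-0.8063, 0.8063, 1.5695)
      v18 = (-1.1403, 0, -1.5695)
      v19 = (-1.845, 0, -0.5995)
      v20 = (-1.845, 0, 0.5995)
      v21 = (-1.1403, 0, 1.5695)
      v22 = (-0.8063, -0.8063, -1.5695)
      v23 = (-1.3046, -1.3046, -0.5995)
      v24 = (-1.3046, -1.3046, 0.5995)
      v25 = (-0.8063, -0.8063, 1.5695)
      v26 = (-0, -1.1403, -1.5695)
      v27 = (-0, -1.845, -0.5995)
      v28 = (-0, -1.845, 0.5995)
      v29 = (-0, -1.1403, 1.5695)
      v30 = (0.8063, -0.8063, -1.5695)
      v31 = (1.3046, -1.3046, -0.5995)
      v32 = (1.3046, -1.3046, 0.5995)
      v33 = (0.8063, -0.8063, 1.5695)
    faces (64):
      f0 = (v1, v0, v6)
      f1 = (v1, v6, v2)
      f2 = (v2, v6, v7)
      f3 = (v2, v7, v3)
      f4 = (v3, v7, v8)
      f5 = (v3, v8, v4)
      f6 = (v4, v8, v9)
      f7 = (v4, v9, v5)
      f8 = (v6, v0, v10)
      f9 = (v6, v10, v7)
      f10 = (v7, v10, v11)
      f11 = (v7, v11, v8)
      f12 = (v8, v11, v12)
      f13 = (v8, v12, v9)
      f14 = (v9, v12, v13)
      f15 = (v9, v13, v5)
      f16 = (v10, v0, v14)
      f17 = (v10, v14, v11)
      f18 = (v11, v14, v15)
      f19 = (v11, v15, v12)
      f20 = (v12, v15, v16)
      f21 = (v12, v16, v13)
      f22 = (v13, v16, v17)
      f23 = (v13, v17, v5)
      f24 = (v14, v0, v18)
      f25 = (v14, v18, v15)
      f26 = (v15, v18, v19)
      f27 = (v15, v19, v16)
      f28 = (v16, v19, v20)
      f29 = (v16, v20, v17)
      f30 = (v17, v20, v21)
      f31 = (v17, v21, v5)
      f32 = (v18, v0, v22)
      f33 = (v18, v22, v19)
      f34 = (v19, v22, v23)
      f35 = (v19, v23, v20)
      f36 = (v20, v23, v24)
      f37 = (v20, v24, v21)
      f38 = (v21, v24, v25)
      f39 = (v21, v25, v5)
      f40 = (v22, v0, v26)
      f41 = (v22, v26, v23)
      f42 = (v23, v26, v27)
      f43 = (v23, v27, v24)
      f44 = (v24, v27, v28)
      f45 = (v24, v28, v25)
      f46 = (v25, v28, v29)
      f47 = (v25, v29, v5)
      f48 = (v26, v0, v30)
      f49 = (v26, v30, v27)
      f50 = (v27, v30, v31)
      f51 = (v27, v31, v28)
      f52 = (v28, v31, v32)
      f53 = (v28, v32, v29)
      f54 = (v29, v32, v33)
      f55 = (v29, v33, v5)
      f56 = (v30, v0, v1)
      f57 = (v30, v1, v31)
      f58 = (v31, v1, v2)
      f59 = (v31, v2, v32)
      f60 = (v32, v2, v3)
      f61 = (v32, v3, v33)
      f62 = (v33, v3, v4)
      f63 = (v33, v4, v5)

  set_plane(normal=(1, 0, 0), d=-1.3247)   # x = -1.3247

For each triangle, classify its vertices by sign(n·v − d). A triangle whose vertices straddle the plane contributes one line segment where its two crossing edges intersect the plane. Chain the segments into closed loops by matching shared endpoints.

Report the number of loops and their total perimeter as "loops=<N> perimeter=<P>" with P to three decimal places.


Straddling triangles (10 of 64):
  (v15,v18,v19) [++-] → (-1.3247, 0, -1.31568)–(-1.3247, 1.25608, -0.5995)  len=1.4459
  (v15,v19,v16) [+-+] → (-1.3247, 1.25608, -0.5995)–(-1.3247, 1.25608, 0.554904)  len=1.1544
  (v16,v19,v20) [+--] → (-1.3247, 1.25608, 0.554904)–(-1.3247, 1.25608, 0.5995)  len=0.0446
  (v16,v20,v17) [+-+] → (-1.3247, 1.25608, 0.5995)–(-1.3247, 0.403887, 1.08539)  len=0.9810
  (v17,v20,v21) [+-+] → (-1.3247, 0.403887, 1.08539)–(-1.3247, 0, 1.31568)  len=0.4649
  (v18,v22,v19) [++-] → (-1.3247, -0.403887, -1.08539)–(-1.3247, 0, -1.31568)  len=0.4649
  (v19,v22,v23) [-++] → (-1.3247, -0.403887, -1.08539)–(-1.3247, -1.25608, -0.5995)  len=0.9810
  (v19,v23,v20) [-+-] → (-1.3247, -1.25608, -0.5995)–(-1.3247, -1.25608, -0.554904)  len=0.0446
  (v20,v23,v24) [-++] → (-1.3247, -1.25608, -0.554904)–(-1.3247, -1.25608, 0.5995)  len=1.1544
  (v20,v24,v21) [-++] → (-1.3247, -1.25608, 0.5995)–(-1.3247, 0, 1.31568)  len=1.4459

Chained into 1 loop(s):
  loop 1: 10 segments, perimeter = 8.1816
Total perimeter = 8.182

loops=1 perimeter=8.182


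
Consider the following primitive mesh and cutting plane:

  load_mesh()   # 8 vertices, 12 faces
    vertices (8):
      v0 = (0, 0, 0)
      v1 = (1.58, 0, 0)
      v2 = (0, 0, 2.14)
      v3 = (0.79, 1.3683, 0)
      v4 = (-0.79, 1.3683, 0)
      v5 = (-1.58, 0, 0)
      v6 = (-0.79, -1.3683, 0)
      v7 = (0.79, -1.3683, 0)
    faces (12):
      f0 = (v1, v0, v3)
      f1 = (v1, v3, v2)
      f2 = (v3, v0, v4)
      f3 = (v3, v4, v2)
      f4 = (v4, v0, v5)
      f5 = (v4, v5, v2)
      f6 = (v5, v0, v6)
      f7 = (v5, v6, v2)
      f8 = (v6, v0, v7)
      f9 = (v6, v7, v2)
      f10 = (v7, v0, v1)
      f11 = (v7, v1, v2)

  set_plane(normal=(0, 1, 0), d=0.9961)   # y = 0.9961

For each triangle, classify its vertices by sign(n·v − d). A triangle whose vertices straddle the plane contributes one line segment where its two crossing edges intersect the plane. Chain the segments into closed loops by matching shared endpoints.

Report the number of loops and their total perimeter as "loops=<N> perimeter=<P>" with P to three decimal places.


loops=1 perimeter=4.607

Straddling triangles (6 of 12):
  (v1,v0,v3) [--+] → (0.575107, 0.9961, 0)–(1.00489, 0.9961, 0)  len=0.4298
  (v1,v3,v2) [-+-] → (1.00489, 0.9961, 0)–(0.575107, 0.9961, 0.582115)  len=0.7236
  (v3,v0,v4) [+-+] → (0.575107, 0.9961, 0)–(-0.575107, 0.9961, 0)  len=1.1502
  (v3,v4,v2) [++-] → (-0.575107, 0.9961, 0.582115)–(0.575107, 0.9961, 0.582115)  len=1.1502
  (v4,v0,v5) [+--] → (-0.575107, 0.9961, 0)–(-1.00489, 0.9961, 0)  len=0.4298
  (v4,v5,v2) [+--] → (-1.00489, 0.9961, 0)–(-0.575107, 0.9961, 0.582115)  len=0.7236

Chained into 1 loop(s):
  loop 1: 6 segments, perimeter = 4.6072
Total perimeter = 4.607


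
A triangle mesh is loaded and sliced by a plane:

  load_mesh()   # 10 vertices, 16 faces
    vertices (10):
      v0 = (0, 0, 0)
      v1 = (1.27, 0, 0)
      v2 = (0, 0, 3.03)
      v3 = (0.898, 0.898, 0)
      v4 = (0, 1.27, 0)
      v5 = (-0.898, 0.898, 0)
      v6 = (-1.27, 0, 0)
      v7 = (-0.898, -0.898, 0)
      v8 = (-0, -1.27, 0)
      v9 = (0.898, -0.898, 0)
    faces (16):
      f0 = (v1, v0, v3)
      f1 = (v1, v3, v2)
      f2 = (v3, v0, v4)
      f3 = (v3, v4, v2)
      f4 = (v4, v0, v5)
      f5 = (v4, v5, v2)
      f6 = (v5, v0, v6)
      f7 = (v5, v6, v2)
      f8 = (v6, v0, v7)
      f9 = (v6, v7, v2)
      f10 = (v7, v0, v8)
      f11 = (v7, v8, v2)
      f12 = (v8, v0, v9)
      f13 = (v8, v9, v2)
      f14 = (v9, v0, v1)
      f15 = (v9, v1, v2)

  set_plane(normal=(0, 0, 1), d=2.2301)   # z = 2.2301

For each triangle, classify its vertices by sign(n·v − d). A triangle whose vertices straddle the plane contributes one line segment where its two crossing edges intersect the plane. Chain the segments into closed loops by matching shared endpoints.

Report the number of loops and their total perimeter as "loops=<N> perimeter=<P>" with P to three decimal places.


loops=1 perimeter=2.053

Straddling triangles (8 of 16):
  (v1,v3,v2) [--+] → (0.237066, 0.237066, 2.2301)–(0.335272, 0, 2.2301)  len=0.2566
  (v3,v4,v2) [--+] → (0, 0.335272, 2.2301)–(0.237066, 0.237066, 2.2301)  len=0.2566
  (v4,v5,v2) [--+] → (-0.237066, 0.237066, 2.2301)–(0, 0.335272, 2.2301)  len=0.2566
  (v5,v6,v2) [--+] → (-0.335272, 0, 2.2301)–(-0.237066, 0.237066, 2.2301)  len=0.2566
  (v6,v7,v2) [--+] → (-0.237066, -0.237066, 2.2301)–(-0.335272, 0, 2.2301)  len=0.2566
  (v7,v8,v2) [--+] → (0, -0.335272, 2.2301)–(-0.237066, -0.237066, 2.2301)  len=0.2566
  (v8,v9,v2) [--+] → (0.237066, -0.237066, 2.2301)–(0, -0.335272, 2.2301)  len=0.2566
  (v9,v1,v2) [--+] → (0.335272, 0, 2.2301)–(0.237066, -0.237066, 2.2301)  len=0.2566

Chained into 1 loop(s):
  loop 1: 8 segments, perimeter = 2.0528
Total perimeter = 2.053


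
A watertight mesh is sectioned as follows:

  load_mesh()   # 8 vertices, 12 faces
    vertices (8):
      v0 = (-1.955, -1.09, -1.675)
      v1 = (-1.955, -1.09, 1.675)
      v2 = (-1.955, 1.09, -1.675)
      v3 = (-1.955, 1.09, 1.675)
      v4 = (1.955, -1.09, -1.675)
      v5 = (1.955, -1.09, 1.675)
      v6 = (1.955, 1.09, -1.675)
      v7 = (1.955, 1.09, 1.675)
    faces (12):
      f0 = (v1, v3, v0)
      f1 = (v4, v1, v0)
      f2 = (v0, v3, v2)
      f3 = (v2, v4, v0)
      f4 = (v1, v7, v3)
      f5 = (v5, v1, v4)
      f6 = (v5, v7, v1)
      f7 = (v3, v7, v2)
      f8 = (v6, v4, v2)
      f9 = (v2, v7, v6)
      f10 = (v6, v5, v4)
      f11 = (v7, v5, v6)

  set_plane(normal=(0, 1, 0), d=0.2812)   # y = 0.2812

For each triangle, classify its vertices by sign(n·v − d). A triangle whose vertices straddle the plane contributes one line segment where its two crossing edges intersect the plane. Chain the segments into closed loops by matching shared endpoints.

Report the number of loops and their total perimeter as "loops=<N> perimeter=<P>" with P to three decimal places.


Straddling triangles (8 of 12):
  (v1,v3,v0) [-+-] → (-1.955, 0.2812, 1.675)–(-1.955, 0.2812, 0.432119)  len=1.2429
  (v0,v3,v2) [-++] → (-1.955, 0.2812, 0.432119)–(-1.955, 0.2812, -1.675)  len=2.1071
  (v2,v4,v0) [+--] → (-0.504354, 0.2812, -1.675)–(-1.955, 0.2812, -1.675)  len=1.4506
  (v1,v7,v3) [-++] → (0.504354, 0.2812, 1.675)–(-1.955, 0.2812, 1.675)  len=2.4594
  (v5,v7,v1) [-+-] → (1.955, 0.2812, 1.675)–(0.504354, 0.2812, 1.675)  len=1.4506
  (v6,v4,v2) [+-+] → (1.955, 0.2812, -1.675)–(-0.504354, 0.2812, -1.675)  len=2.4594
  (v6,v5,v4) [+--] → (1.955, 0.2812, -0.432119)–(1.955, 0.2812, -1.675)  len=1.2429
  (v7,v5,v6) [+-+] → (1.955, 0.2812, 1.675)–(1.955, 0.2812, -0.432119)  len=2.1071

Chained into 1 loop(s):
  loop 1: 8 segments, perimeter = 14.5200
Total perimeter = 14.520

loops=1 perimeter=14.520


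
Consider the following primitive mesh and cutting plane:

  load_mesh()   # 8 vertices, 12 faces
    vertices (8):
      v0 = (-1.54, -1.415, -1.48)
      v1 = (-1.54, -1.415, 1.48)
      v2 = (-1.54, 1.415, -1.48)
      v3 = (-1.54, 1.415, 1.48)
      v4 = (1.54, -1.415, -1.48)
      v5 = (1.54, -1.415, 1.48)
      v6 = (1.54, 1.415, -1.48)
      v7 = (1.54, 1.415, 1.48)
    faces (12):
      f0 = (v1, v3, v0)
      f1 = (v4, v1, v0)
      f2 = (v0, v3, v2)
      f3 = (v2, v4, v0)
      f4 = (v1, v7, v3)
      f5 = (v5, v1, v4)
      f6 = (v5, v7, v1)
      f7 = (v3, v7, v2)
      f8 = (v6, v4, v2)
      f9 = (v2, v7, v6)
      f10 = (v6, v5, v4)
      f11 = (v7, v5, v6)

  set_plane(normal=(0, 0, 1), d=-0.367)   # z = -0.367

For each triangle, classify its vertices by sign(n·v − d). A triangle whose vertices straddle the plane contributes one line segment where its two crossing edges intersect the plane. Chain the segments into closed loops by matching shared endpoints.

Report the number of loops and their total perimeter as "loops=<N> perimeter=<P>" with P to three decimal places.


loops=1 perimeter=11.820

Straddling triangles (8 of 12):
  (v1,v3,v0) [++-] → (-1.54, -0.350882, -0.367)–(-1.54, -1.415, -0.367)  len=1.0641
  (v4,v1,v0) [-+-] → (0.381878, -1.415, -0.367)–(-1.54, -1.415, -0.367)  len=1.9219
  (v0,v3,v2) [-+-] → (-1.54, -0.350882, -0.367)–(-1.54, 1.415, -0.367)  len=1.7659
  (v5,v1,v4) [++-] → (0.381878, -1.415, -0.367)–(1.54, -1.415, -0.367)  len=1.1581
  (v3,v7,v2) [++-] → (-0.381878, 1.415, -0.367)–(-1.54, 1.415, -0.367)  len=1.1581
  (v2,v7,v6) [-+-] → (-0.381878, 1.415, -0.367)–(1.54, 1.415, -0.367)  len=1.9219
  (v6,v5,v4) [-+-] → (1.54, 0.350882, -0.367)–(1.54, -1.415, -0.367)  len=1.7659
  (v7,v5,v6) [++-] → (1.54, 0.350882, -0.367)–(1.54, 1.415, -0.367)  len=1.0641

Chained into 1 loop(s):
  loop 1: 8 segments, perimeter = 11.8200
Total perimeter = 11.820


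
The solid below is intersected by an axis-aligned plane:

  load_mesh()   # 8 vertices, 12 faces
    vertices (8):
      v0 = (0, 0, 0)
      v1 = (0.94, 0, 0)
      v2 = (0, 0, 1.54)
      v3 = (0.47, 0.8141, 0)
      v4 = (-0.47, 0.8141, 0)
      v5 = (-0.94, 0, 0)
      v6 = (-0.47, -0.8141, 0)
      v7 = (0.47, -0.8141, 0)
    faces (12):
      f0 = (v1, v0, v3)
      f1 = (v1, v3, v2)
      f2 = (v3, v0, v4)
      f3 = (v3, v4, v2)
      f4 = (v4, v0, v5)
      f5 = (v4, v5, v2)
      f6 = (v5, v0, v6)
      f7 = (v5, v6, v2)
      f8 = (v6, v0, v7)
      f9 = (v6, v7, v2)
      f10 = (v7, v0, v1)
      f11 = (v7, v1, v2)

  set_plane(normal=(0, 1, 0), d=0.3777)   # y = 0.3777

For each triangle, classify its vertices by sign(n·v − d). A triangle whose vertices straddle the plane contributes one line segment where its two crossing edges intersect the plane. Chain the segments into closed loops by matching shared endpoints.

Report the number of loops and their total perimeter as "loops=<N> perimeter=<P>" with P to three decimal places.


loops=1 perimeter=3.814

Straddling triangles (6 of 12):
  (v1,v0,v3) [--+] → (0.218056, 0.3777, 0)–(0.721944, 0.3777, 0)  len=0.5039
  (v1,v3,v2) [-+-] → (0.721944, 0.3777, 0)–(0.218056, 0.3777, 0.82552)  len=0.9672
  (v3,v0,v4) [+-+] → (0.218056, 0.3777, 0)–(-0.218056, 0.3777, 0)  len=0.4361
  (v3,v4,v2) [++-] → (-0.218056, 0.3777, 0.82552)–(0.218056, 0.3777, 0.82552)  len=0.4361
  (v4,v0,v5) [+--] → (-0.218056, 0.3777, 0)–(-0.721944, 0.3777, 0)  len=0.5039
  (v4,v5,v2) [+--] → (-0.721944, 0.3777, 0)–(-0.218056, 0.3777, 0.82552)  len=0.9672

Chained into 1 loop(s):
  loop 1: 6 segments, perimeter = 3.8143
Total perimeter = 3.814


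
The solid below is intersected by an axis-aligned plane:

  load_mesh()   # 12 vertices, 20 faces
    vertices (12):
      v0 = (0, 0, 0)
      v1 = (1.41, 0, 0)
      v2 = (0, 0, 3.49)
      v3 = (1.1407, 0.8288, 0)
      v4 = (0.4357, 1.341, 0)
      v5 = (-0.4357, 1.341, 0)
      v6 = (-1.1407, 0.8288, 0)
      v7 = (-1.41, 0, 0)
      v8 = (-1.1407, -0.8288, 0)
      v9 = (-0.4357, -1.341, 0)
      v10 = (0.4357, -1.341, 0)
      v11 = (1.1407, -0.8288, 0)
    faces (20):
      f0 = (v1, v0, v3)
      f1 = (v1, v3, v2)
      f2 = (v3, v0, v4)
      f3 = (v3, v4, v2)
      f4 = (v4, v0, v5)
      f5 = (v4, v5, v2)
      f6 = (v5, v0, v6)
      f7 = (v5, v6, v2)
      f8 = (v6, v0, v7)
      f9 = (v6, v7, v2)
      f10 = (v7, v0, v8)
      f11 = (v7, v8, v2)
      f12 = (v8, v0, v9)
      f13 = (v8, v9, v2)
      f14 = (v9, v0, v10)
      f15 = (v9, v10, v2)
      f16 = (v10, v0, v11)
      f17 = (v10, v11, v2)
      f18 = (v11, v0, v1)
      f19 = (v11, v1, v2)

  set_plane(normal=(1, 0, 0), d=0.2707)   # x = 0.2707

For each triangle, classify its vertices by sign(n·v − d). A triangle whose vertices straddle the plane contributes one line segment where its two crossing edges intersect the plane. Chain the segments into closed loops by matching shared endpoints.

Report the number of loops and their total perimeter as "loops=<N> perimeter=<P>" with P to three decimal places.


loops=1 perimeter=8.986

Straddling triangles (12 of 20):
  (v1,v0,v3) [+-+] → (0.2707, 0, 0)–(0.2707, 0.196683, 0)  len=0.1967
  (v1,v3,v2) [++-] → (0.2707, 0.196683, 2.66179)–(0.2707, 0, 2.81997)  len=0.2524
  (v3,v0,v4) [+-+] → (0.2707, 0.196683, 0)–(0.2707, 0.833162, 0)  len=0.6365
  (v3,v4,v2) [++-] → (0.2707, 0.833162, 1.32167)–(0.2707, 0.196683, 2.66179)  len=1.4836
  (v4,v0,v5) [+--] → (0.2707, 0.833162, 0)–(0.2707, 1.341, 0)  len=0.5078
  (v4,v5,v2) [+--] → (0.2707, 1.341, 0)–(0.2707, 0.833162, 1.32167)  len=1.4159
  (v9,v0,v10) [--+] → (0.2707, -0.833162, 0)–(0.2707, -1.341, 0)  len=0.5078
  (v9,v10,v2) [-+-] → (0.2707, -1.341, 0)–(0.2707, -0.833162, 1.32167)  len=1.4159
  (v10,v0,v11) [+-+] → (0.2707, -0.833162, 0)–(0.2707, -0.196683, 0)  len=0.6365
  (v10,v11,v2) [++-] → (0.2707, -0.196683, 2.66179)–(0.2707, -0.833162, 1.32167)  len=1.4836
  (v11,v0,v1) [+-+] → (0.2707, -0.196683, 0)–(0.2707, 0, 0)  len=0.1967
  (v11,v1,v2) [++-] → (0.2707, 0, 2.81997)–(0.2707, -0.196683, 2.66179)  len=0.2524

Chained into 1 loop(s):
  loop 1: 12 segments, perimeter = 8.9857
Total perimeter = 8.986
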